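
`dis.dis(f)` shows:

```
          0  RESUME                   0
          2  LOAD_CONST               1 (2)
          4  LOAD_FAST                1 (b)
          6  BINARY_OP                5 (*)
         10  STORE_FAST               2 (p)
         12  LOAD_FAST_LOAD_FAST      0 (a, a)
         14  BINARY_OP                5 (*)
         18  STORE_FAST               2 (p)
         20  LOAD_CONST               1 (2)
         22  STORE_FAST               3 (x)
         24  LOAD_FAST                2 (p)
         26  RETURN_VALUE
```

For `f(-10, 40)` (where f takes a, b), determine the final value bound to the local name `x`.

LOAD_CONST → push 2. Stack: [2]
LOAD_FAST b → push 40. Stack: [2, 40]
BINARY_OP * → 2 * 40 = 80. Stack: [80]
STORE_FAST p → p=80. Stack: []
LOAD_FAST_LOAD_FAST a,a → push -10,-10. Stack: [-10, -10]
BINARY_OP * → -10 * -10 = 100. Stack: [100]
STORE_FAST p → p=100. Stack: []
LOAD_CONST → push 2. Stack: [2]
STORE_FAST x → x=2. Stack: []
LOAD_FAST p → push 100. Stack: [100]
RETURN_VALUE → return 100.

2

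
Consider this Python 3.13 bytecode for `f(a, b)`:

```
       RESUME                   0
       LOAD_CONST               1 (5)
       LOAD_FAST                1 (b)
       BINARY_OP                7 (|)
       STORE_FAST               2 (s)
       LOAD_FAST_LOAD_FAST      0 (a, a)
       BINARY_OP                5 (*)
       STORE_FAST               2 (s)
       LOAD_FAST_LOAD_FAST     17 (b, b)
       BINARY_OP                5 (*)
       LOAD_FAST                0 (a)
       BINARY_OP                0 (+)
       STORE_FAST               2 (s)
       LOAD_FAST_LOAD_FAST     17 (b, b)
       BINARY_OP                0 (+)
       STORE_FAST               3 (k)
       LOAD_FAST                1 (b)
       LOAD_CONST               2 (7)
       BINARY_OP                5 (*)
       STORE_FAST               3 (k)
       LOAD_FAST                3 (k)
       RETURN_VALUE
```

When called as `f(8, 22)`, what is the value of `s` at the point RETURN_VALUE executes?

492

LOAD_CONST → push 5. Stack: [5]
LOAD_FAST b → push 22. Stack: [5, 22]
BINARY_OP | → 5 | 22 = 23. Stack: [23]
STORE_FAST s → s=23. Stack: []
LOAD_FAST_LOAD_FAST a,a → push 8,8. Stack: [8, 8]
BINARY_OP * → 8 * 8 = 64. Stack: [64]
STORE_FAST s → s=64. Stack: []
LOAD_FAST_LOAD_FAST b,b → push 22,22. Stack: [22, 22]
BINARY_OP * → 22 * 22 = 484. Stack: [484]
LOAD_FAST a → push 8. Stack: [484, 8]
BINARY_OP + → 484 + 8 = 492. Stack: [492]
STORE_FAST s → s=492. Stack: []
LOAD_FAST_LOAD_FAST b,b → push 22,22. Stack: [22, 22]
BINARY_OP + → 22 + 22 = 44. Stack: [44]
STORE_FAST k → k=44. Stack: []
LOAD_FAST b → push 22. Stack: [22]
LOAD_CONST → push 7. Stack: [22, 7]
BINARY_OP * → 22 * 7 = 154. Stack: [154]
STORE_FAST k → k=154. Stack: []
LOAD_FAST k → push 154. Stack: [154]
RETURN_VALUE → return 154.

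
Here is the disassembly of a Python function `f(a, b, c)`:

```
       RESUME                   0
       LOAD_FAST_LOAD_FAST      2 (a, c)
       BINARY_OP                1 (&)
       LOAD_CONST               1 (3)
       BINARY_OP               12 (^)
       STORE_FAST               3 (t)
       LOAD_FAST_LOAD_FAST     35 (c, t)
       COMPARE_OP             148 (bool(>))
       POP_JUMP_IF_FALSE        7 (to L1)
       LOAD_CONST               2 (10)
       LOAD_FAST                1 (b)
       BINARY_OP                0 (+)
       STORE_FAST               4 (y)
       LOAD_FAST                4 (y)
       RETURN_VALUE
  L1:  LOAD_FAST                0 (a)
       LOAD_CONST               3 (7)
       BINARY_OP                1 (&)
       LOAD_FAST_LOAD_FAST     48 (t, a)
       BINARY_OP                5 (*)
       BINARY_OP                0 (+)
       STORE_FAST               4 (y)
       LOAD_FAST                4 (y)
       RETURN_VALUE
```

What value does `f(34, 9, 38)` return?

19

LOAD_FAST_LOAD_FAST a,c → push 34,38. Stack: [34, 38]
BINARY_OP & → 34 & 38 = 34. Stack: [34]
LOAD_CONST → push 3. Stack: [34, 3]
BINARY_OP ^ → 34 ^ 3 = 33. Stack: [33]
STORE_FAST t → t=33. Stack: []
LOAD_FAST_LOAD_FAST c,t → push 38,33. Stack: [38, 33]
COMPARE_OP bool(>) → 38 vs 33 = True. Stack: [True]
POP_JUMP_IF_FALSE → pop True; no jump. Stack: []
LOAD_CONST → push 10. Stack: [10]
LOAD_FAST b → push 9. Stack: [10, 9]
BINARY_OP + → 10 + 9 = 19. Stack: [19]
STORE_FAST y → y=19. Stack: []
LOAD_FAST y → push 19. Stack: [19]
RETURN_VALUE → return 19.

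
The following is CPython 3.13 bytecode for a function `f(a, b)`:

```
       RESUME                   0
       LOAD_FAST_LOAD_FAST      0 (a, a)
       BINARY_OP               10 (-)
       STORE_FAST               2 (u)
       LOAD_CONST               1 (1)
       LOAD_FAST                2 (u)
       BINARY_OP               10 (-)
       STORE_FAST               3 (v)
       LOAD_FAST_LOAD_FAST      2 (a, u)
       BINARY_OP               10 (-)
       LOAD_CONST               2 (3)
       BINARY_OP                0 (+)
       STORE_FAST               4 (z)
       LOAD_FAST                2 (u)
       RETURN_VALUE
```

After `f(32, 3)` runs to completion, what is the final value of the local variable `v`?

LOAD_FAST_LOAD_FAST a,a → push 32,32. Stack: [32, 32]
BINARY_OP - → 32 - 32 = 0. Stack: [0]
STORE_FAST u → u=0. Stack: []
LOAD_CONST → push 1. Stack: [1]
LOAD_FAST u → push 0. Stack: [1, 0]
BINARY_OP - → 1 - 0 = 1. Stack: [1]
STORE_FAST v → v=1. Stack: []
LOAD_FAST_LOAD_FAST a,u → push 32,0. Stack: [32, 0]
BINARY_OP - → 32 - 0 = 32. Stack: [32]
LOAD_CONST → push 3. Stack: [32, 3]
BINARY_OP + → 32 + 3 = 35. Stack: [35]
STORE_FAST z → z=35. Stack: []
LOAD_FAST u → push 0. Stack: [0]
RETURN_VALUE → return 0.

1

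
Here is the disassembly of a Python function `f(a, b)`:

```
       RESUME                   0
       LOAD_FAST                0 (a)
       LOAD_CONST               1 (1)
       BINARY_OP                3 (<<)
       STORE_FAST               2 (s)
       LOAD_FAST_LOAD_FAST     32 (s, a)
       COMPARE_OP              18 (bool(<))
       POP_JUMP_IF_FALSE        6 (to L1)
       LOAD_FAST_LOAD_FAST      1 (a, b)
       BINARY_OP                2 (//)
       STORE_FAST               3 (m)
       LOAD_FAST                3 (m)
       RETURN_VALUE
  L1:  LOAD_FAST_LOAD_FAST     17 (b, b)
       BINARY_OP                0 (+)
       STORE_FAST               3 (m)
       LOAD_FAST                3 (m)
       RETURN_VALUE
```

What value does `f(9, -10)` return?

-20

LOAD_FAST a → push 9. Stack: [9]
LOAD_CONST → push 1. Stack: [9, 1]
BINARY_OP << → 9 << 1 = 18. Stack: [18]
STORE_FAST s → s=18. Stack: []
LOAD_FAST_LOAD_FAST s,a → push 18,9. Stack: [18, 9]
COMPARE_OP bool(<) → 18 vs 9 = False. Stack: [False]
POP_JUMP_IF_FALSE → pop False; jump. Stack: []
LOAD_FAST_LOAD_FAST b,b → push -10,-10. Stack: [-10, -10]
BINARY_OP + → -10 + -10 = -20. Stack: [-20]
STORE_FAST m → m=-20. Stack: []
LOAD_FAST m → push -20. Stack: [-20]
RETURN_VALUE → return -20.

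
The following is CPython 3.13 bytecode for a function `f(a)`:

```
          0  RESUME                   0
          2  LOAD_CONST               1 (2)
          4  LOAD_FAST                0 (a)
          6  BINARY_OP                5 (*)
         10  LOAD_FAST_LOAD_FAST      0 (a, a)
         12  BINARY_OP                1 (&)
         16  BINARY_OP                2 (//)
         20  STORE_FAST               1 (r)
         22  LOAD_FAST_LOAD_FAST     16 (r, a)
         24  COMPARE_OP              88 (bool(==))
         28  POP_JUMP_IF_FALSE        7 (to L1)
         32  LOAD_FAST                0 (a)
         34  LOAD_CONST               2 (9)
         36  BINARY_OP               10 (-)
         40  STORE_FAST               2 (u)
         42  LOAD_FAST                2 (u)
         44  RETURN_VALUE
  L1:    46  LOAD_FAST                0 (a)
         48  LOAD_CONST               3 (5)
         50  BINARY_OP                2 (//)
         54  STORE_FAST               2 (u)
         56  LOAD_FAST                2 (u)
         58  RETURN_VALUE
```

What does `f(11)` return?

LOAD_CONST → push 2. Stack: [2]
LOAD_FAST a → push 11. Stack: [2, 11]
BINARY_OP * → 2 * 11 = 22. Stack: [22]
LOAD_FAST_LOAD_FAST a,a → push 11,11. Stack: [22, 11, 11]
BINARY_OP & → 11 & 11 = 11. Stack: [22, 11]
BINARY_OP // → 22 // 11 = 2. Stack: [2]
STORE_FAST r → r=2. Stack: []
LOAD_FAST_LOAD_FAST r,a → push 2,11. Stack: [2, 11]
COMPARE_OP bool(==) → 2 vs 11 = False. Stack: [False]
POP_JUMP_IF_FALSE → pop False; jump. Stack: []
LOAD_FAST a → push 11. Stack: [11]
LOAD_CONST → push 5. Stack: [11, 5]
BINARY_OP // → 11 // 5 = 2. Stack: [2]
STORE_FAST u → u=2. Stack: []
LOAD_FAST u → push 2. Stack: [2]
RETURN_VALUE → return 2.

2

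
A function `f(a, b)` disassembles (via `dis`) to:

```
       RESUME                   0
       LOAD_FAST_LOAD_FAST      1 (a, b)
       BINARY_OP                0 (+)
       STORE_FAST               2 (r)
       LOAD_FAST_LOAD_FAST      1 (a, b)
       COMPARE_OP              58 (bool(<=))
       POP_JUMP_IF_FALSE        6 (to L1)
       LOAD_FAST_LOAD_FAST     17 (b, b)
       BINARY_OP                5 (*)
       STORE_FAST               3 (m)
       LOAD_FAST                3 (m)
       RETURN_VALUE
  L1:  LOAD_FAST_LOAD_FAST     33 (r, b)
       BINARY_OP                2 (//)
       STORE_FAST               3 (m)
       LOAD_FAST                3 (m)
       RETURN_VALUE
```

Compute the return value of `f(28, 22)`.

2

LOAD_FAST_LOAD_FAST a,b → push 28,22. Stack: [28, 22]
BINARY_OP + → 28 + 22 = 50. Stack: [50]
STORE_FAST r → r=50. Stack: []
LOAD_FAST_LOAD_FAST a,b → push 28,22. Stack: [28, 22]
COMPARE_OP bool(<=) → 28 vs 22 = False. Stack: [False]
POP_JUMP_IF_FALSE → pop False; jump. Stack: []
LOAD_FAST_LOAD_FAST r,b → push 50,22. Stack: [50, 22]
BINARY_OP // → 50 // 22 = 2. Stack: [2]
STORE_FAST m → m=2. Stack: []
LOAD_FAST m → push 2. Stack: [2]
RETURN_VALUE → return 2.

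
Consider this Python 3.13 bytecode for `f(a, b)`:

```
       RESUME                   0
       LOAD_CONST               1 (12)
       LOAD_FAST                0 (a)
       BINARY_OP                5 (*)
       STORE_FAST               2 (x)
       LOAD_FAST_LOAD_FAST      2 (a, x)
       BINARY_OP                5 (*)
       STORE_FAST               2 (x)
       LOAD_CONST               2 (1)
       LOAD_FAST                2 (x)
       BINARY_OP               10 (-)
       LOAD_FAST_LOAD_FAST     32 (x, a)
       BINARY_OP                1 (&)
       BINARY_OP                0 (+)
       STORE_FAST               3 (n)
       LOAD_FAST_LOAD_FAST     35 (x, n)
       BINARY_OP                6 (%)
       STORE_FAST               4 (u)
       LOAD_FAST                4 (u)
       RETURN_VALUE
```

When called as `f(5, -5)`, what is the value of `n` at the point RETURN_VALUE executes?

LOAD_CONST → push 12. Stack: [12]
LOAD_FAST a → push 5. Stack: [12, 5]
BINARY_OP * → 12 * 5 = 60. Stack: [60]
STORE_FAST x → x=60. Stack: []
LOAD_FAST_LOAD_FAST a,x → push 5,60. Stack: [5, 60]
BINARY_OP * → 5 * 60 = 300. Stack: [300]
STORE_FAST x → x=300. Stack: []
LOAD_CONST → push 1. Stack: [1]
LOAD_FAST x → push 300. Stack: [1, 300]
BINARY_OP - → 1 - 300 = -299. Stack: [-299]
LOAD_FAST_LOAD_FAST x,a → push 300,5. Stack: [-299, 300, 5]
BINARY_OP & → 300 & 5 = 4. Stack: [-299, 4]
BINARY_OP + → -299 + 4 = -295. Stack: [-295]
STORE_FAST n → n=-295. Stack: []
LOAD_FAST_LOAD_FAST x,n → push 300,-295. Stack: [300, -295]
BINARY_OP % → 300 % -295 = -290. Stack: [-290]
STORE_FAST u → u=-290. Stack: []
LOAD_FAST u → push -290. Stack: [-290]
RETURN_VALUE → return -290.

-295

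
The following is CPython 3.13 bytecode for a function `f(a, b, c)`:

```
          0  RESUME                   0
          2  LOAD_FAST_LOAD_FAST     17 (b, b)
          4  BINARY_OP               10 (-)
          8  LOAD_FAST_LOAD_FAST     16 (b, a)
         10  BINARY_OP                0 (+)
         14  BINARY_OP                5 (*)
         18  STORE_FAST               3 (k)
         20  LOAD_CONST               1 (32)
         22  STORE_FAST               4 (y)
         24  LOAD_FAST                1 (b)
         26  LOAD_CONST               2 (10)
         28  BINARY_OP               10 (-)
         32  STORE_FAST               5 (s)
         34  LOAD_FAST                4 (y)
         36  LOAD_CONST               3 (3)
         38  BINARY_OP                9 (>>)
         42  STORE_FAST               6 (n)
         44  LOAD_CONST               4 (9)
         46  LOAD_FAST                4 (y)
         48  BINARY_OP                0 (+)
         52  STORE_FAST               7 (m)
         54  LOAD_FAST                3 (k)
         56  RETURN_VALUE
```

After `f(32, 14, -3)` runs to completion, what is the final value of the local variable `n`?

4

LOAD_FAST_LOAD_FAST b,b → push 14,14. Stack: [14, 14]
BINARY_OP - → 14 - 14 = 0. Stack: [0]
LOAD_FAST_LOAD_FAST b,a → push 14,32. Stack: [0, 14, 32]
BINARY_OP + → 14 + 32 = 46. Stack: [0, 46]
BINARY_OP * → 0 * 46 = 0. Stack: [0]
STORE_FAST k → k=0. Stack: []
LOAD_CONST → push 32. Stack: [32]
STORE_FAST y → y=32. Stack: []
LOAD_FAST b → push 14. Stack: [14]
LOAD_CONST → push 10. Stack: [14, 10]
BINARY_OP - → 14 - 10 = 4. Stack: [4]
STORE_FAST s → s=4. Stack: []
LOAD_FAST y → push 32. Stack: [32]
LOAD_CONST → push 3. Stack: [32, 3]
BINARY_OP >> → 32 >> 3 = 4. Stack: [4]
STORE_FAST n → n=4. Stack: []
LOAD_CONST → push 9. Stack: [9]
LOAD_FAST y → push 32. Stack: [9, 32]
BINARY_OP + → 9 + 32 = 41. Stack: [41]
STORE_FAST m → m=41. Stack: []
LOAD_FAST k → push 0. Stack: [0]
RETURN_VALUE → return 0.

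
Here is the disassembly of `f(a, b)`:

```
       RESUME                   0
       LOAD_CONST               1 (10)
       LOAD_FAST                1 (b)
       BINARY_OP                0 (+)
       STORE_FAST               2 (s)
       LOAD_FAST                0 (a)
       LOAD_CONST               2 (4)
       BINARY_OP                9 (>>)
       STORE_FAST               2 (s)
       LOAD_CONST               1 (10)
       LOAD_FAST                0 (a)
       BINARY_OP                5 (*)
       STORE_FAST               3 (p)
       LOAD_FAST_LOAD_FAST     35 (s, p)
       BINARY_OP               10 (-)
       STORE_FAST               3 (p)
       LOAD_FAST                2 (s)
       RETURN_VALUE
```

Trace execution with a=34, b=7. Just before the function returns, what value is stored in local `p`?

-338

LOAD_CONST → push 10. Stack: [10]
LOAD_FAST b → push 7. Stack: [10, 7]
BINARY_OP + → 10 + 7 = 17. Stack: [17]
STORE_FAST s → s=17. Stack: []
LOAD_FAST a → push 34. Stack: [34]
LOAD_CONST → push 4. Stack: [34, 4]
BINARY_OP >> → 34 >> 4 = 2. Stack: [2]
STORE_FAST s → s=2. Stack: []
LOAD_CONST → push 10. Stack: [10]
LOAD_FAST a → push 34. Stack: [10, 34]
BINARY_OP * → 10 * 34 = 340. Stack: [340]
STORE_FAST p → p=340. Stack: []
LOAD_FAST_LOAD_FAST s,p → push 2,340. Stack: [2, 340]
BINARY_OP - → 2 - 340 = -338. Stack: [-338]
STORE_FAST p → p=-338. Stack: []
LOAD_FAST s → push 2. Stack: [2]
RETURN_VALUE → return 2.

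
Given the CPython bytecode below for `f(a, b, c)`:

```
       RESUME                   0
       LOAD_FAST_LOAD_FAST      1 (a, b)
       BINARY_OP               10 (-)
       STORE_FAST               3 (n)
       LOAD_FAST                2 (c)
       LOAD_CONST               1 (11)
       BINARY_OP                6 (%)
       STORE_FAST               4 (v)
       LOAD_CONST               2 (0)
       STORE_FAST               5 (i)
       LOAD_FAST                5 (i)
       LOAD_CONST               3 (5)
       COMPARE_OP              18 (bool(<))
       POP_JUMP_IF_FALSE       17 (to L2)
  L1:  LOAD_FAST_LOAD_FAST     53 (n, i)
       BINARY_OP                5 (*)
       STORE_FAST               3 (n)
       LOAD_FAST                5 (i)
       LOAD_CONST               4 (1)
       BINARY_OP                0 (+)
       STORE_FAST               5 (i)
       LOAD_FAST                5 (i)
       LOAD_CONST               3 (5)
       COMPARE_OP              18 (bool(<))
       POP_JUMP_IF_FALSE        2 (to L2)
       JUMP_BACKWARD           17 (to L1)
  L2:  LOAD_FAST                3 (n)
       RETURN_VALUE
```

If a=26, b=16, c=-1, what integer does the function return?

LOAD_FAST_LOAD_FAST a,b → push 26,16
BINARY_OP - → 26 - 16 = 10
STORE_FAST n → n=10
LOAD_FAST c → push -1
LOAD_CONST → push 11
BINARY_OP % → -1 % 11 = 10
STORE_FAST v → v=10
LOAD_CONST → push 0
STORE_FAST i → i=0
LOAD_FAST i → push 0
LOAD_CONST → push 5
COMPARE_OP bool(<) → 0 vs 5 = True
POP_JUMP_IF_FALSE → pop True; no jump
LOAD_FAST_LOAD_FAST n,i → push 10,0
BINARY_OP * → 10 * 0 = 0
STORE_FAST n → n=0
LOAD_FAST i → push 0
LOAD_CONST → push 1
BINARY_OP + → 0 + 1 = 1
STORE_FAST i → i=1
LOAD_FAST i → push 1
LOAD_CONST → push 5
COMPARE_OP bool(<) → 1 vs 5 = True
POP_JUMP_IF_FALSE → pop True; no jump
LOAD_FAST_LOAD_FAST n,i → push 0,1
BINARY_OP * → 0 * 1 = 0
STORE_FAST n → n=0
LOAD_FAST i → push 1
LOAD_CONST → push 1
BINARY_OP + → 1 + 1 = 2
STORE_FAST i → i=2
LOAD_FAST i → push 2
LOAD_CONST → push 5
COMPARE_OP bool(<) → 2 vs 5 = True
POP_JUMP_IF_FALSE → pop True; no jump
LOAD_FAST_LOAD_FAST n,i → push 0,2
BINARY_OP * → 0 * 2 = 0
STORE_FAST n → n=0
LOAD_FAST i → push 2
LOAD_CONST → push 1
BINARY_OP + → 2 + 1 = 3
STORE_FAST i → i=3
LOAD_FAST i → push 3
LOAD_CONST → push 5
COMPARE_OP bool(<) → 3 vs 5 = True
POP_JUMP_IF_FALSE → pop True; no jump
LOAD_FAST_LOAD_FAST n,i → push 0,3
BINARY_OP * → 0 * 3 = 0
STORE_FAST n → n=0
LOAD_FAST i → push 3
LOAD_CONST → push 1
BINARY_OP + → 3 + 1 = 4
STORE_FAST i → i=4
LOAD_FAST i → push 4
LOAD_CONST → push 5
COMPARE_OP bool(<) → 4 vs 5 = True
POP_JUMP_IF_FALSE → pop True; no jump
LOAD_FAST_LOAD_FAST n,i → push 0,4
BINARY_OP * → 0 * 4 = 0
STORE_FAST n → n=0
LOAD_FAST i → push 4
LOAD_CONST → push 1
BINARY_OP + → 4 + 1 = 5
STORE_FAST i → i=5
LOAD_FAST i → push 5
LOAD_CONST → push 5
COMPARE_OP bool(<) → 5 vs 5 = False
POP_JUMP_IF_FALSE → pop False; jump
LOAD_FAST n → push 0
RETURN_VALUE → return 0.

0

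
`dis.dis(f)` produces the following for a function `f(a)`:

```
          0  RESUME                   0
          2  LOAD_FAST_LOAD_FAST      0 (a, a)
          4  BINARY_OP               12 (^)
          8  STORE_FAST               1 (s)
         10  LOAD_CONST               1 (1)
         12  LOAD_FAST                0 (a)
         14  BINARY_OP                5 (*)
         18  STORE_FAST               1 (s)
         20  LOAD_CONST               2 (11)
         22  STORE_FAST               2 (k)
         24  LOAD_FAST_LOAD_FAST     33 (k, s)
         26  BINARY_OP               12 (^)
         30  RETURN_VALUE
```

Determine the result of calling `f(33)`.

42

LOAD_FAST_LOAD_FAST a,a → push 33,33. Stack: [33, 33]
BINARY_OP ^ → 33 ^ 33 = 0. Stack: [0]
STORE_FAST s → s=0. Stack: []
LOAD_CONST → push 1. Stack: [1]
LOAD_FAST a → push 33. Stack: [1, 33]
BINARY_OP * → 1 * 33 = 33. Stack: [33]
STORE_FAST s → s=33. Stack: []
LOAD_CONST → push 11. Stack: [11]
STORE_FAST k → k=11. Stack: []
LOAD_FAST_LOAD_FAST k,s → push 11,33. Stack: [11, 33]
BINARY_OP ^ → 11 ^ 33 = 42. Stack: [42]
RETURN_VALUE → return 42.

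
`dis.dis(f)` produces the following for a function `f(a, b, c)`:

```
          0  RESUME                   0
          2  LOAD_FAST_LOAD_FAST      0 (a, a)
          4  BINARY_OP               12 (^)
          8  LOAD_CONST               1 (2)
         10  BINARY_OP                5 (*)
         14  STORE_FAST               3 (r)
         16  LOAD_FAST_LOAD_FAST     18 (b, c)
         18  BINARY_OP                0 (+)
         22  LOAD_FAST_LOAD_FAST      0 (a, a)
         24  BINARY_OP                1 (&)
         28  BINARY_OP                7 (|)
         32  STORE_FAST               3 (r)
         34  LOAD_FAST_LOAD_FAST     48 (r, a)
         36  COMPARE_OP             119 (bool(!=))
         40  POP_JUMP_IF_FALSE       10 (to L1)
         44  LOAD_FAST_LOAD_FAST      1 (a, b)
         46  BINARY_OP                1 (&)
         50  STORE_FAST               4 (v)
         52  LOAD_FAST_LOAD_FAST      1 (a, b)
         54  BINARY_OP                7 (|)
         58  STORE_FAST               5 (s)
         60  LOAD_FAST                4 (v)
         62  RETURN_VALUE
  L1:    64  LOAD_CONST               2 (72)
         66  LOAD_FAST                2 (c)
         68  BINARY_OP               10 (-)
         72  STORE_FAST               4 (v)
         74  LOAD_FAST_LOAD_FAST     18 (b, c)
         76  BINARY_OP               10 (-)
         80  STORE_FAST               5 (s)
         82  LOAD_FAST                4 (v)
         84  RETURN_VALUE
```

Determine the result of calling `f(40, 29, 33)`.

8

LOAD_FAST_LOAD_FAST a,a → push 40,40. Stack: [40, 40]
BINARY_OP ^ → 40 ^ 40 = 0. Stack: [0]
LOAD_CONST → push 2. Stack: [0, 2]
BINARY_OP * → 0 * 2 = 0. Stack: [0]
STORE_FAST r → r=0. Stack: []
LOAD_FAST_LOAD_FAST b,c → push 29,33. Stack: [29, 33]
BINARY_OP + → 29 + 33 = 62. Stack: [62]
LOAD_FAST_LOAD_FAST a,a → push 40,40. Stack: [62, 40, 40]
BINARY_OP & → 40 & 40 = 40. Stack: [62, 40]
BINARY_OP | → 62 | 40 = 62. Stack: [62]
STORE_FAST r → r=62. Stack: []
LOAD_FAST_LOAD_FAST r,a → push 62,40. Stack: [62, 40]
COMPARE_OP bool(!=) → 62 vs 40 = True. Stack: [True]
POP_JUMP_IF_FALSE → pop True; no jump. Stack: []
LOAD_FAST_LOAD_FAST a,b → push 40,29. Stack: [40, 29]
BINARY_OP & → 40 & 29 = 8. Stack: [8]
STORE_FAST v → v=8. Stack: []
LOAD_FAST_LOAD_FAST a,b → push 40,29. Stack: [40, 29]
BINARY_OP | → 40 | 29 = 61. Stack: [61]
STORE_FAST s → s=61. Stack: []
LOAD_FAST v → push 8. Stack: [8]
RETURN_VALUE → return 8.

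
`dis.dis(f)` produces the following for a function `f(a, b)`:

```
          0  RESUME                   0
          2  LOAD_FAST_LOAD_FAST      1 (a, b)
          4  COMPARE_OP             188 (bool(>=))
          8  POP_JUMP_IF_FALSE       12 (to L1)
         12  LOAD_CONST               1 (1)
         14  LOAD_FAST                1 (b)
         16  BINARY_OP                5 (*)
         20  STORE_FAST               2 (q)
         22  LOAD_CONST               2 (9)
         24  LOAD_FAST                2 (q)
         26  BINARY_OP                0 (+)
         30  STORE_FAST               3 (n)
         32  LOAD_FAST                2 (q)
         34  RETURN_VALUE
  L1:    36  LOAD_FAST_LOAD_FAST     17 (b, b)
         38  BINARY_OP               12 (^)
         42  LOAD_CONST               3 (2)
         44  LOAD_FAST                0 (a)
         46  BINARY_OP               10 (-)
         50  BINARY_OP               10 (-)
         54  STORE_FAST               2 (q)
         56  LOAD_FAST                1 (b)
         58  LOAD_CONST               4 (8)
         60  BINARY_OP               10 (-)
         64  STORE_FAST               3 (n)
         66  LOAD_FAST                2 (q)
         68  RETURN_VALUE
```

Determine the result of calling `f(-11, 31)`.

LOAD_FAST_LOAD_FAST a,b → push -11,31. Stack: [-11, 31]
COMPARE_OP bool(>=) → -11 vs 31 = False. Stack: [False]
POP_JUMP_IF_FALSE → pop False; jump. Stack: []
LOAD_FAST_LOAD_FAST b,b → push 31,31. Stack: [31, 31]
BINARY_OP ^ → 31 ^ 31 = 0. Stack: [0]
LOAD_CONST → push 2. Stack: [0, 2]
LOAD_FAST a → push -11. Stack: [0, 2, -11]
BINARY_OP - → 2 - -11 = 13. Stack: [0, 13]
BINARY_OP - → 0 - 13 = -13. Stack: [-13]
STORE_FAST q → q=-13. Stack: []
LOAD_FAST b → push 31. Stack: [31]
LOAD_CONST → push 8. Stack: [31, 8]
BINARY_OP - → 31 - 8 = 23. Stack: [23]
STORE_FAST n → n=23. Stack: []
LOAD_FAST q → push -13. Stack: [-13]
RETURN_VALUE → return -13.

-13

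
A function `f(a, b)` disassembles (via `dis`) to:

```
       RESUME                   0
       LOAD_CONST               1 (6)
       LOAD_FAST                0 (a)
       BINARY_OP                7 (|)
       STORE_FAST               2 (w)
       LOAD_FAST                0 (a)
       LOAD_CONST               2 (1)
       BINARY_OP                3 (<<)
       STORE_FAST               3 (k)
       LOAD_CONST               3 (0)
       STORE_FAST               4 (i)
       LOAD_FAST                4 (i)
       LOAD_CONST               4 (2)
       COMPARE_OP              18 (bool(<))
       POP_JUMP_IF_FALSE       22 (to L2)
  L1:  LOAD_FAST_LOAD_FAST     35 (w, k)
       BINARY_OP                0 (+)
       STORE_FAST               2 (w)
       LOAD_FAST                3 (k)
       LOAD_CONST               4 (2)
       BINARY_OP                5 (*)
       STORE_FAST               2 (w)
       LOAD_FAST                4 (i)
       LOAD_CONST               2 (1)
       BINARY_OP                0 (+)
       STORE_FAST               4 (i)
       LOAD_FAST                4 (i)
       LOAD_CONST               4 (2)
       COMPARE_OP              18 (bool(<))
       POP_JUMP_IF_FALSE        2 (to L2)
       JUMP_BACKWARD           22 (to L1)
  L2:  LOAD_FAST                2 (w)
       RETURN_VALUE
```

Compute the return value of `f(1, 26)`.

LOAD_CONST → push 6. Stack: [6]
LOAD_FAST a → push 1. Stack: [6, 1]
BINARY_OP | → 6 | 1 = 7. Stack: [7]
STORE_FAST w → w=7. Stack: []
LOAD_FAST a → push 1. Stack: [1]
LOAD_CONST → push 1. Stack: [1, 1]
BINARY_OP << → 1 << 1 = 2. Stack: [2]
STORE_FAST k → k=2. Stack: []
LOAD_CONST → push 0. Stack: [0]
STORE_FAST i → i=0. Stack: []
LOAD_FAST i → push 0. Stack: [0]
LOAD_CONST → push 2. Stack: [0, 2]
COMPARE_OP bool(<) → 0 vs 2 = True. Stack: [True]
POP_JUMP_IF_FALSE → pop True; no jump. Stack: []
LOAD_FAST_LOAD_FAST w,k → push 7,2. Stack: [7, 2]
BINARY_OP + → 7 + 2 = 9. Stack: [9]
STORE_FAST w → w=9. Stack: []
LOAD_FAST k → push 2. Stack: [2]
LOAD_CONST → push 2. Stack: [2, 2]
BINARY_OP * → 2 * 2 = 4. Stack: [4]
STORE_FAST w → w=4. Stack: []
LOAD_FAST i → push 0. Stack: [0]
LOAD_CONST → push 1. Stack: [0, 1]
BINARY_OP + → 0 + 1 = 1. Stack: [1]
STORE_FAST i → i=1. Stack: []
LOAD_FAST i → push 1. Stack: [1]
LOAD_CONST → push 2. Stack: [1, 2]
COMPARE_OP bool(<) → 1 vs 2 = True. Stack: [True]
POP_JUMP_IF_FALSE → pop True; no jump. Stack: []
LOAD_FAST_LOAD_FAST w,k → push 4,2. Stack: [4, 2]
BINARY_OP + → 4 + 2 = 6. Stack: [6]
STORE_FAST w → w=6. Stack: []
LOAD_FAST k → push 2. Stack: [2]
LOAD_CONST → push 2. Stack: [2, 2]
BINARY_OP * → 2 * 2 = 4. Stack: [4]
STORE_FAST w → w=4. Stack: []
LOAD_FAST i → push 1. Stack: [1]
LOAD_CONST → push 1. Stack: [1, 1]
BINARY_OP + → 1 + 1 = 2. Stack: [2]
STORE_FAST i → i=2. Stack: []
LOAD_FAST i → push 2. Stack: [2]
LOAD_CONST → push 2. Stack: [2, 2]
COMPARE_OP bool(<) → 2 vs 2 = False. Stack: [False]
POP_JUMP_IF_FALSE → pop False; jump. Stack: []
LOAD_FAST w → push 4. Stack: [4]
RETURN_VALUE → return 4.

4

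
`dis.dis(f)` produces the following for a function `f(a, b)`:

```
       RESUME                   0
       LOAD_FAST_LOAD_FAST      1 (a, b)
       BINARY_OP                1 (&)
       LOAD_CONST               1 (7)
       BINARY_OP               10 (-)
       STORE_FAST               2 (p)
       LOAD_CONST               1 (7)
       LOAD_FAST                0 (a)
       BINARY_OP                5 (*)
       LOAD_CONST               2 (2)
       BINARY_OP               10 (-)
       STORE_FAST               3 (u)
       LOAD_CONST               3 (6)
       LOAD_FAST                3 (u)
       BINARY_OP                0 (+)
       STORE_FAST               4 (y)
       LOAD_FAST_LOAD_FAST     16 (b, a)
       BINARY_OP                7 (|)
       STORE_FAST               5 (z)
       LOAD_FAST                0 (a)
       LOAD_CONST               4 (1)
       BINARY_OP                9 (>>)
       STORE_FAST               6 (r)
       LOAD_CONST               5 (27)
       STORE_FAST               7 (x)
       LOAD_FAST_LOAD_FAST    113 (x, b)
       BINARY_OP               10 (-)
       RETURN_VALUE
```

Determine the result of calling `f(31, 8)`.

19

LOAD_FAST_LOAD_FAST a,b → push 31,8. Stack: [31, 8]
BINARY_OP & → 31 & 8 = 8. Stack: [8]
LOAD_CONST → push 7. Stack: [8, 7]
BINARY_OP - → 8 - 7 = 1. Stack: [1]
STORE_FAST p → p=1. Stack: []
LOAD_CONST → push 7. Stack: [7]
LOAD_FAST a → push 31. Stack: [7, 31]
BINARY_OP * → 7 * 31 = 217. Stack: [217]
LOAD_CONST → push 2. Stack: [217, 2]
BINARY_OP - → 217 - 2 = 215. Stack: [215]
STORE_FAST u → u=215. Stack: []
LOAD_CONST → push 6. Stack: [6]
LOAD_FAST u → push 215. Stack: [6, 215]
BINARY_OP + → 6 + 215 = 221. Stack: [221]
STORE_FAST y → y=221. Stack: []
LOAD_FAST_LOAD_FAST b,a → push 8,31. Stack: [8, 31]
BINARY_OP | → 8 | 31 = 31. Stack: [31]
STORE_FAST z → z=31. Stack: []
LOAD_FAST a → push 31. Stack: [31]
LOAD_CONST → push 1. Stack: [31, 1]
BINARY_OP >> → 31 >> 1 = 15. Stack: [15]
STORE_FAST r → r=15. Stack: []
LOAD_CONST → push 27. Stack: [27]
STORE_FAST x → x=27. Stack: []
LOAD_FAST_LOAD_FAST x,b → push 27,8. Stack: [27, 8]
BINARY_OP - → 27 - 8 = 19. Stack: [19]
RETURN_VALUE → return 19.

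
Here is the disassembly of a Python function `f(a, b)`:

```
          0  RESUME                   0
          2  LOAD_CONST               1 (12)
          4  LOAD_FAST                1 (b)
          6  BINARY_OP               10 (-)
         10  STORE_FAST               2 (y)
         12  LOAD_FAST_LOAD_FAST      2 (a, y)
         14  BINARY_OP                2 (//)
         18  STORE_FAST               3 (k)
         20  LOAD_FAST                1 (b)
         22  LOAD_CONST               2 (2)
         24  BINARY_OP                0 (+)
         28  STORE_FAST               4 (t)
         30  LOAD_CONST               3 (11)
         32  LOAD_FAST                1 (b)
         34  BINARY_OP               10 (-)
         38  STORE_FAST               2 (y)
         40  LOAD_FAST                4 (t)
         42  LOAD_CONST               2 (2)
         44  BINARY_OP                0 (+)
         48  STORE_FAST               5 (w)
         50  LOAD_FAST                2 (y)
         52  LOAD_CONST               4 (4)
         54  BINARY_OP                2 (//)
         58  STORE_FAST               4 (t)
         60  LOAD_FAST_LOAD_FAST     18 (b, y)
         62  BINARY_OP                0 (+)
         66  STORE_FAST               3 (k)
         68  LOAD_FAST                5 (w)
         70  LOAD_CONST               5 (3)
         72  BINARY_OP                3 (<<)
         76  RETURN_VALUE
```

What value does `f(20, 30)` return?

272

LOAD_CONST → push 12. Stack: [12]
LOAD_FAST b → push 30. Stack: [12, 30]
BINARY_OP - → 12 - 30 = -18. Stack: [-18]
STORE_FAST y → y=-18. Stack: []
LOAD_FAST_LOAD_FAST a,y → push 20,-18. Stack: [20, -18]
BINARY_OP // → 20 // -18 = -2. Stack: [-2]
STORE_FAST k → k=-2. Stack: []
LOAD_FAST b → push 30. Stack: [30]
LOAD_CONST → push 2. Stack: [30, 2]
BINARY_OP + → 30 + 2 = 32. Stack: [32]
STORE_FAST t → t=32. Stack: []
LOAD_CONST → push 11. Stack: [11]
LOAD_FAST b → push 30. Stack: [11, 30]
BINARY_OP - → 11 - 30 = -19. Stack: [-19]
STORE_FAST y → y=-19. Stack: []
LOAD_FAST t → push 32. Stack: [32]
LOAD_CONST → push 2. Stack: [32, 2]
BINARY_OP + → 32 + 2 = 34. Stack: [34]
STORE_FAST w → w=34. Stack: []
LOAD_FAST y → push -19. Stack: [-19]
LOAD_CONST → push 4. Stack: [-19, 4]
BINARY_OP // → -19 // 4 = -5. Stack: [-5]
STORE_FAST t → t=-5. Stack: []
LOAD_FAST_LOAD_FAST b,y → push 30,-19. Stack: [30, -19]
BINARY_OP + → 30 + -19 = 11. Stack: [11]
STORE_FAST k → k=11. Stack: []
LOAD_FAST w → push 34. Stack: [34]
LOAD_CONST → push 3. Stack: [34, 3]
BINARY_OP << → 34 << 3 = 272. Stack: [272]
RETURN_VALUE → return 272.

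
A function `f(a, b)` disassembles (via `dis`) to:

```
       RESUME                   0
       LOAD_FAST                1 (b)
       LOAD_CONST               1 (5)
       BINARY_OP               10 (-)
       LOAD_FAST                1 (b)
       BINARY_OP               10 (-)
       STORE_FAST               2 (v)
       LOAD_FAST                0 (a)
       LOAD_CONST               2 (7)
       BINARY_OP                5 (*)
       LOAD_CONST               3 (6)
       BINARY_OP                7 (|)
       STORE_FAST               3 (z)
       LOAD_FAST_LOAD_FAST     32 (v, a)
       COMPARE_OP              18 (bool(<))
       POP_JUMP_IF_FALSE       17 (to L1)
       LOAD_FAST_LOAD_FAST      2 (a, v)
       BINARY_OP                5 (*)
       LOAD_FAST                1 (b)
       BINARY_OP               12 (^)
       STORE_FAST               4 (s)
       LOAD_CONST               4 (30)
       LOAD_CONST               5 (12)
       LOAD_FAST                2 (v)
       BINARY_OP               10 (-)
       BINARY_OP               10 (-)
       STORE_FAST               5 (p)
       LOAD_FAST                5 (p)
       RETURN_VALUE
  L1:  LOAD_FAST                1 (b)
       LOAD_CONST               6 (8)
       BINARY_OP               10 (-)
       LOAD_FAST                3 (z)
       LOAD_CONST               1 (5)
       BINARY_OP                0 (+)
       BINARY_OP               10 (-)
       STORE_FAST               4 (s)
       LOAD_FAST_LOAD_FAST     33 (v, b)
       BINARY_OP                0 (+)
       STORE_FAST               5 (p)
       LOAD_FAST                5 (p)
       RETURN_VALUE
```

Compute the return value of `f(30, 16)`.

13

LOAD_FAST b → push 16. Stack: [16]
LOAD_CONST → push 5. Stack: [16, 5]
BINARY_OP - → 16 - 5 = 11. Stack: [11]
LOAD_FAST b → push 16. Stack: [11, 16]
BINARY_OP - → 11 - 16 = -5. Stack: [-5]
STORE_FAST v → v=-5. Stack: []
LOAD_FAST a → push 30. Stack: [30]
LOAD_CONST → push 7. Stack: [30, 7]
BINARY_OP * → 30 * 7 = 210. Stack: [210]
LOAD_CONST → push 6. Stack: [210, 6]
BINARY_OP | → 210 | 6 = 214. Stack: [214]
STORE_FAST z → z=214. Stack: []
LOAD_FAST_LOAD_FAST v,a → push -5,30. Stack: [-5, 30]
COMPARE_OP bool(<) → -5 vs 30 = True. Stack: [True]
POP_JUMP_IF_FALSE → pop True; no jump. Stack: []
LOAD_FAST_LOAD_FAST a,v → push 30,-5. Stack: [30, -5]
BINARY_OP * → 30 * -5 = -150. Stack: [-150]
LOAD_FAST b → push 16. Stack: [-150, 16]
BINARY_OP ^ → -150 ^ 16 = -134. Stack: [-134]
STORE_FAST s → s=-134. Stack: []
LOAD_CONST → push 30. Stack: [30]
LOAD_CONST → push 12. Stack: [30, 12]
LOAD_FAST v → push -5. Stack: [30, 12, -5]
BINARY_OP - → 12 - -5 = 17. Stack: [30, 17]
BINARY_OP - → 30 - 17 = 13. Stack: [13]
STORE_FAST p → p=13. Stack: []
LOAD_FAST p → push 13. Stack: [13]
RETURN_VALUE → return 13.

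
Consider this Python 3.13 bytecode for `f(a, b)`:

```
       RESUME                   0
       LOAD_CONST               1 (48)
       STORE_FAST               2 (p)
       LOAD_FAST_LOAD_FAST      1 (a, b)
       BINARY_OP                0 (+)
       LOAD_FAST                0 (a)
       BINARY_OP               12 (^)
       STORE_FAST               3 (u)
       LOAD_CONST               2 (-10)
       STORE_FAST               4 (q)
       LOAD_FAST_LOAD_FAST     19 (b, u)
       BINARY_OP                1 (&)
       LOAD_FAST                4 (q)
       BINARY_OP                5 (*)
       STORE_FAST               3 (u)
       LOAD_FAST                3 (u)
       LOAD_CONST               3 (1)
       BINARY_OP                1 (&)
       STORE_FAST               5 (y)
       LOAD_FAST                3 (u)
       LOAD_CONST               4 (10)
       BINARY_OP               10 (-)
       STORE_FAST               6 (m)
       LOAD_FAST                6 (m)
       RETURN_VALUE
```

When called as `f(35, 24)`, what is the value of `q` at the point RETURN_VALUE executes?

-10

LOAD_CONST → push 48. Stack: [48]
STORE_FAST p → p=48. Stack: []
LOAD_FAST_LOAD_FAST a,b → push 35,24. Stack: [35, 24]
BINARY_OP + → 35 + 24 = 59. Stack: [59]
LOAD_FAST a → push 35. Stack: [59, 35]
BINARY_OP ^ → 59 ^ 35 = 24. Stack: [24]
STORE_FAST u → u=24. Stack: []
LOAD_CONST → push -10. Stack: [-10]
STORE_FAST q → q=-10. Stack: []
LOAD_FAST_LOAD_FAST b,u → push 24,24. Stack: [24, 24]
BINARY_OP & → 24 & 24 = 24. Stack: [24]
LOAD_FAST q → push -10. Stack: [24, -10]
BINARY_OP * → 24 * -10 = -240. Stack: [-240]
STORE_FAST u → u=-240. Stack: []
LOAD_FAST u → push -240. Stack: [-240]
LOAD_CONST → push 1. Stack: [-240, 1]
BINARY_OP & → -240 & 1 = 0. Stack: [0]
STORE_FAST y → y=0. Stack: []
LOAD_FAST u → push -240. Stack: [-240]
LOAD_CONST → push 10. Stack: [-240, 10]
BINARY_OP - → -240 - 10 = -250. Stack: [-250]
STORE_FAST m → m=-250. Stack: []
LOAD_FAST m → push -250. Stack: [-250]
RETURN_VALUE → return -250.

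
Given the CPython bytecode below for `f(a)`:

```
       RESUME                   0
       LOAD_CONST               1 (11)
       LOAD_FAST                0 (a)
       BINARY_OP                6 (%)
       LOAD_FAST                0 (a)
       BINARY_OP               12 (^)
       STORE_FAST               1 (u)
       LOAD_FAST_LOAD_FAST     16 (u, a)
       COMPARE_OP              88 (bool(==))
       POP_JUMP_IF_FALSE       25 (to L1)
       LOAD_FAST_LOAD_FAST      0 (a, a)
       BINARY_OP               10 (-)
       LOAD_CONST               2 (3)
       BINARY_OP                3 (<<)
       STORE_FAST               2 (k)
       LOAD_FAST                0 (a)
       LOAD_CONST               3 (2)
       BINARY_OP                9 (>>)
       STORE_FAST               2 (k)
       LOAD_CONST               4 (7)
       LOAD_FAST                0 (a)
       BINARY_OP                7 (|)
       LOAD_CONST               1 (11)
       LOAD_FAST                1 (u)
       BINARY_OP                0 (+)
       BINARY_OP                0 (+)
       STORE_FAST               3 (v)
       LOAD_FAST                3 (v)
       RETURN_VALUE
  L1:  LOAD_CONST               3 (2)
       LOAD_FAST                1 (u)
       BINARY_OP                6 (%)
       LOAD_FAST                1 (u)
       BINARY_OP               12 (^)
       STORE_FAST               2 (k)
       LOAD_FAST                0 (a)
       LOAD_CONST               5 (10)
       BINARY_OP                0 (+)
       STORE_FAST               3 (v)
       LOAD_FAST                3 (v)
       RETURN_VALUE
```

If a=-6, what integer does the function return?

4

LOAD_CONST → push 11. Stack: [11]
LOAD_FAST a → push -6. Stack: [11, -6]
BINARY_OP % → 11 % -6 = -1. Stack: [-1]
LOAD_FAST a → push -6. Stack: [-1, -6]
BINARY_OP ^ → -1 ^ -6 = 5. Stack: [5]
STORE_FAST u → u=5. Stack: []
LOAD_FAST_LOAD_FAST u,a → push 5,-6. Stack: [5, -6]
COMPARE_OP bool(==) → 5 vs -6 = False. Stack: [False]
POP_JUMP_IF_FALSE → pop False; jump. Stack: []
LOAD_CONST → push 2. Stack: [2]
LOAD_FAST u → push 5. Stack: [2, 5]
BINARY_OP % → 2 % 5 = 2. Stack: [2]
LOAD_FAST u → push 5. Stack: [2, 5]
BINARY_OP ^ → 2 ^ 5 = 7. Stack: [7]
STORE_FAST k → k=7. Stack: []
LOAD_FAST a → push -6. Stack: [-6]
LOAD_CONST → push 10. Stack: [-6, 10]
BINARY_OP + → -6 + 10 = 4. Stack: [4]
STORE_FAST v → v=4. Stack: []
LOAD_FAST v → push 4. Stack: [4]
RETURN_VALUE → return 4.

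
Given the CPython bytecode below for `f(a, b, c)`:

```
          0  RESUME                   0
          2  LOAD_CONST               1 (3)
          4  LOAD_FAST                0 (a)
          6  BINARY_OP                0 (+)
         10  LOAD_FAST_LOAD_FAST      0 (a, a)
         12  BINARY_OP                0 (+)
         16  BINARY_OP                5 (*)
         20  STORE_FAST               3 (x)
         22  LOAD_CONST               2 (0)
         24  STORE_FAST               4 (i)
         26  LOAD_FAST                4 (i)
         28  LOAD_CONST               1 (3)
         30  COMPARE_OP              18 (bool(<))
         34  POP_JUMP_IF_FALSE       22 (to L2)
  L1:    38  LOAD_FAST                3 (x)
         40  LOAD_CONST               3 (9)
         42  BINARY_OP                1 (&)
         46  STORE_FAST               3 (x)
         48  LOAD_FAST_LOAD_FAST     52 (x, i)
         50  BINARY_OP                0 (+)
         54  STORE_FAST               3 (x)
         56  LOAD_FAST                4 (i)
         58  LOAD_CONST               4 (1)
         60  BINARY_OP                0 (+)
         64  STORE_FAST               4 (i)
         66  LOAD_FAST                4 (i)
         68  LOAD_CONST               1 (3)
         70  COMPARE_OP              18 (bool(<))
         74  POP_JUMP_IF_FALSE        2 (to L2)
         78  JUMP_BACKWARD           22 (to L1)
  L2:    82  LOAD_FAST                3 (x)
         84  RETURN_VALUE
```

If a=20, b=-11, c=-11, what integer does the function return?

LOAD_CONST → push 3. Stack: [3]
LOAD_FAST a → push 20. Stack: [3, 20]
BINARY_OP + → 3 + 20 = 23. Stack: [23]
LOAD_FAST_LOAD_FAST a,a → push 20,20. Stack: [23, 20, 20]
BINARY_OP + → 20 + 20 = 40. Stack: [23, 40]
BINARY_OP * → 23 * 40 = 920. Stack: [920]
STORE_FAST x → x=920. Stack: []
LOAD_CONST → push 0. Stack: [0]
STORE_FAST i → i=0. Stack: []
LOAD_FAST i → push 0. Stack: [0]
LOAD_CONST → push 3. Stack: [0, 3]
COMPARE_OP bool(<) → 0 vs 3 = True. Stack: [True]
POP_JUMP_IF_FALSE → pop True; no jump. Stack: []
LOAD_FAST x → push 920. Stack: [920]
LOAD_CONST → push 9. Stack: [920, 9]
BINARY_OP & → 920 & 9 = 8. Stack: [8]
STORE_FAST x → x=8. Stack: []
LOAD_FAST_LOAD_FAST x,i → push 8,0. Stack: [8, 0]
BINARY_OP + → 8 + 0 = 8. Stack: [8]
STORE_FAST x → x=8. Stack: []
LOAD_FAST i → push 0. Stack: [0]
LOAD_CONST → push 1. Stack: [0, 1]
BINARY_OP + → 0 + 1 = 1. Stack: [1]
STORE_FAST i → i=1. Stack: []
LOAD_FAST i → push 1. Stack: [1]
LOAD_CONST → push 3. Stack: [1, 3]
COMPARE_OP bool(<) → 1 vs 3 = True. Stack: [True]
POP_JUMP_IF_FALSE → pop True; no jump. Stack: []
LOAD_FAST x → push 8. Stack: [8]
LOAD_CONST → push 9. Stack: [8, 9]
BINARY_OP & → 8 & 9 = 8. Stack: [8]
STORE_FAST x → x=8. Stack: []
LOAD_FAST_LOAD_FAST x,i → push 8,1. Stack: [8, 1]
BINARY_OP + → 8 + 1 = 9. Stack: [9]
STORE_FAST x → x=9. Stack: []
LOAD_FAST i → push 1. Stack: [1]
LOAD_CONST → push 1. Stack: [1, 1]
BINARY_OP + → 1 + 1 = 2. Stack: [2]
STORE_FAST i → i=2. Stack: []
LOAD_FAST i → push 2. Stack: [2]
LOAD_CONST → push 3. Stack: [2, 3]
COMPARE_OP bool(<) → 2 vs 3 = True. Stack: [True]
POP_JUMP_IF_FALSE → pop True; no jump. Stack: []
LOAD_FAST x → push 9. Stack: [9]
LOAD_CONST → push 9. Stack: [9, 9]
BINARY_OP & → 9 & 9 = 9. Stack: [9]
STORE_FAST x → x=9. Stack: []
LOAD_FAST_LOAD_FAST x,i → push 9,2. Stack: [9, 2]
BINARY_OP + → 9 + 2 = 11. Stack: [11]
STORE_FAST x → x=11. Stack: []
LOAD_FAST i → push 2. Stack: [2]
LOAD_CONST → push 1. Stack: [2, 1]
BINARY_OP + → 2 + 1 = 3. Stack: [3]
STORE_FAST i → i=3. Stack: []
LOAD_FAST i → push 3. Stack: [3]
LOAD_CONST → push 3. Stack: [3, 3]
COMPARE_OP bool(<) → 3 vs 3 = False. Stack: [False]
POP_JUMP_IF_FALSE → pop False; jump. Stack: []
LOAD_FAST x → push 11. Stack: [11]
RETURN_VALUE → return 11.

11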